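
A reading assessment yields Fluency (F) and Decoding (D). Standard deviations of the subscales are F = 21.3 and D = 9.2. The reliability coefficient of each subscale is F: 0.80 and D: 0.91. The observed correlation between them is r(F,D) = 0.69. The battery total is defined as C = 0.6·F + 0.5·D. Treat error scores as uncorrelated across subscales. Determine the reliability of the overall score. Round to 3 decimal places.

Var(C) = 0.6²·21.3² + 0.5²·9.2² + 2·[0.3·21.3·9.2·0.69] = 184.488 + 81.1274 = 265.616.
Because errors are independent across components, Cov(Tᵢ,Tⱼ) = Cov(Xᵢ,Xⱼ); the off-diagonal part of the true-score variance is the same as above.
True-score variance = [0.6²·21.3²·0.80 + 0.5²·9.2²·0.91] + 81.1274 = 149.918 + 81.1274 = 231.046.
Reliability = 231.046 / 265.616 = 0.870.

0.870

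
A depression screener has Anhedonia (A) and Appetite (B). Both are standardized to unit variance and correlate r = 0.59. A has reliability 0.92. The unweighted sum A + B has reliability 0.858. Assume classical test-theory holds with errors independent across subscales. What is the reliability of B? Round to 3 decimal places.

0.628

Var(A+B) = 2 + 2·0.59 = 3.180.
True-score variance = ρ_A + ρ_B + 2·0.59, so 0.858 = (0.92 + ρ_B + 1.18) / 3.180.
ρ_B = 0.858·3.180 − 0.92 − 1.18 = 0.628.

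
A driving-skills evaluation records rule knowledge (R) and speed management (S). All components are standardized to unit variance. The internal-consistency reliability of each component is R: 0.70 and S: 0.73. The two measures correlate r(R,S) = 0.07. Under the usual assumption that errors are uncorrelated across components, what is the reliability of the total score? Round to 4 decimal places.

Var(R+S) = 2 + 2·[0.07] = 2 + 0.14 = 2.14.
With uncorrelated errors the cross-covariances are all true-score covariance, so they carry over unchanged; only the diagonal terms shrink to ρᵢσᵢ².
True-score variance = [0.70 + 0.73] + 0.14 = 1.43 + 0.14 = 1.57.
Reliability = 1.57 / 2.14 = 0.7336.

0.7336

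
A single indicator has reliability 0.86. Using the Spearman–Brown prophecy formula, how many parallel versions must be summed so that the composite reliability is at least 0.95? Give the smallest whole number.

4

k ≥ ρ*(1−ρ₁)/(ρ₁(1−ρ*)) = 0.95·0.14 / (0.86·0.05) = 3.093.
Smallest integer k = 4.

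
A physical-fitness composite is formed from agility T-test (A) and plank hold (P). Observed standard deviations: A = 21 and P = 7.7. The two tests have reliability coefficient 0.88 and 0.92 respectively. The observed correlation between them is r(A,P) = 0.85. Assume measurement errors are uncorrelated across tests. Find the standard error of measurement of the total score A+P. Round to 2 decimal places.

Var(total) = 500.29 + 274.89 = 775.18.
True-score variance = 442.627 + 274.89 = 717.517, so reliability = 0.9256.
Error variance = 775.18 − 717.517 = 57.6632; SEM = √57.6632 = 7.59.

7.59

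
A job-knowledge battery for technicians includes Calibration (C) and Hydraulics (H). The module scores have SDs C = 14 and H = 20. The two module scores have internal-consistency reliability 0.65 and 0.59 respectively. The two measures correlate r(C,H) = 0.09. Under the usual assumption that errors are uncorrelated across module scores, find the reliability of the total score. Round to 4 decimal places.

0.6402

Var(C+H) = 14² + 20² + 2·[14·20·0.09] = 596 + 50.4 = 646.4.
With uncorrelated errors the cross-covariances are all true-score covariance, so they carry over unchanged; only the diagonal terms shrink to ρᵢσᵢ².
True-score variance = [14²·0.65 + 20²·0.59] + 50.4 = 363.4 + 50.4 = 413.8.
Reliability = 413.8 / 646.4 = 0.6402.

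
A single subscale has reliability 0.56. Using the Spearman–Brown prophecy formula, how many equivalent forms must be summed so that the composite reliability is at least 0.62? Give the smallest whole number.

2

k ≥ ρ*(1−ρ₁)/(ρ₁(1−ρ*)) = 0.62·0.44 / (0.56·0.38) = 1.282.
Smallest integer k = 2.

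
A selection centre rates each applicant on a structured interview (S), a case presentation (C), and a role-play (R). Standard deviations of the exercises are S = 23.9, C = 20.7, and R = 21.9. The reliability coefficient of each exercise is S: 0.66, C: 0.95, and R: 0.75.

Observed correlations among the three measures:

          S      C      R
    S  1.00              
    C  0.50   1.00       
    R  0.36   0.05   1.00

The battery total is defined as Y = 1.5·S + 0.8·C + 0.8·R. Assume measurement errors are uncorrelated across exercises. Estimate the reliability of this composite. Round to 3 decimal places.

0.821

Var(Y) = 1.5²·23.9² + 0.8²·20.7² + 0.8²·21.9² + 2·[1.2·23.9·20.7·0.50 + 1.2·23.9·21.9·0.36 + 0.64·20.7·21.9·0.05] = 1866.41 + 1074.92 = 2941.32.
Because errors are independent across components, Cov(Tᵢ,Tⱼ) = Cov(Xᵢ,Xⱼ); the off-diagonal part of the true-score variance is the same as above.
True-score variance = [1.5²·23.9²·0.66 + 0.8²·20.7²·0.95 + 0.8²·21.9²·0.75] + 1074.92 = 1338.98 + 1074.92 = 2413.9.
Reliability = 2413.9 / 2941.32 = 0.821.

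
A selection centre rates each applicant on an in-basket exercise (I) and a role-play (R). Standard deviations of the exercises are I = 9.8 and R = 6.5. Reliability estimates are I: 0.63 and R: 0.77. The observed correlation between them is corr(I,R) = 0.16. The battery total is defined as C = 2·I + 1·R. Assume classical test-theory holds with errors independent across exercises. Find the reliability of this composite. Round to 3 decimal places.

0.675

Var(C) = 2²·9.8² + 6.5² + 2·[2·9.8·6.5·0.16] = 426.41 + 40.768 = 467.178.
With uncorrelated errors the cross-covariances are all true-score covariance, so they carry over unchanged; only the diagonal terms shrink to ρᵢσᵢ².
True-score variance = [2²·9.8²·0.63 + 6.5²·0.77] + 40.768 = 274.553 + 40.768 = 315.321.
Reliability = 315.321 / 467.178 = 0.675.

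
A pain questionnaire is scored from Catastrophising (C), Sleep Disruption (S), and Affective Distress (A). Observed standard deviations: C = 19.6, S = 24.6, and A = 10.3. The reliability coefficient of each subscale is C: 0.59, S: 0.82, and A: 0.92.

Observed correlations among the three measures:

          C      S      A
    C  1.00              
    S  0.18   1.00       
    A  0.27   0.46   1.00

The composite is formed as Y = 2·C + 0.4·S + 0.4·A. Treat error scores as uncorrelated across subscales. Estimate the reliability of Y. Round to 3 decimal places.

Var(Y) = 2²·19.6² + 0.4²·24.6² + 0.4²·10.3² + 2·[0.8·19.6·24.6·0.18 + 0.8·19.6·10.3·0.27 + 0.16·24.6·10.3·0.46] = 1650.44 + 263.372 = 1913.81.
Because errors are independent across components, Cov(Tᵢ,Tⱼ) = Cov(Xᵢ,Xⱼ); the off-diagonal part of the true-score variance is the same as above.
True-score variance = [2²·19.6²·0.59 + 0.4²·24.6²·0.82 + 0.4²·10.3²·0.92] + 263.372 = 1001.63 + 263.372 = 1265.
Reliability = 1265 / 1913.81 = 0.661.

0.661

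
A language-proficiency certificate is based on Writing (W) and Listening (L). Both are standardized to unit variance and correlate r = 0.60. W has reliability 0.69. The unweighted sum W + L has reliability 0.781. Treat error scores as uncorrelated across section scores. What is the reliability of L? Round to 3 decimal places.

0.609

Var(W+L) = 2 + 2·0.60 = 3.200.
True-score variance = ρ_W + ρ_L + 2·0.60, so 0.781 = (0.69 + ρ_L + 1.20) / 3.200.
ρ_L = 0.781·3.200 − 0.69 − 1.20 = 0.609.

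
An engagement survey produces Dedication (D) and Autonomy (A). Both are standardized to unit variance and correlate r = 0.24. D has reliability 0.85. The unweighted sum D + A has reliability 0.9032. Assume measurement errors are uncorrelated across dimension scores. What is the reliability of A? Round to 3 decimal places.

0.910

Var(D+A) = 2 + 2·0.24 = 2.480.
True-score variance = ρ_D + ρ_A + 2·0.24, so 0.9032 = (0.85 + ρ_A + 0.48) / 2.480.
ρ_A = 0.9032·2.480 − 0.85 − 0.48 = 0.910.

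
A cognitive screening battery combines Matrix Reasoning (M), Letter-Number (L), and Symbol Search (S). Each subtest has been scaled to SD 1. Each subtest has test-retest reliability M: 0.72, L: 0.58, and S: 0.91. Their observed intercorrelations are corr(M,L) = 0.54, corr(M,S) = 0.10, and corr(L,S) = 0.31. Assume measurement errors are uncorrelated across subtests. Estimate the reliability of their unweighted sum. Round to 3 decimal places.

Var(M+L+S) = 3 + 2·[0.54 + 0.10 + 0.31] = 3 + 1.9 = 4.9.
Because errors are independent across components, Cov(Tᵢ,Tⱼ) = Cov(Xᵢ,Xⱼ); the off-diagonal part of the true-score variance is the same as above.
True-score variance = [0.72 + 0.58 + 0.91] + 1.9 = 2.21 + 1.9 = 4.11.
Reliability = 4.11 / 4.9 = 0.839.

0.839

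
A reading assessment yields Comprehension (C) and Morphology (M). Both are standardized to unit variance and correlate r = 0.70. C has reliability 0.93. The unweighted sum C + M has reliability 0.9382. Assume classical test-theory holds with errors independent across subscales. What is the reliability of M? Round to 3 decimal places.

0.860

Var(C+M) = 2 + 2·0.70 = 3.400.
True-score variance = ρ_C + ρ_M + 2·0.70, so 0.9382 = (0.93 + ρ_M + 1.40) / 3.400.
ρ_M = 0.9382·3.400 − 0.93 − 1.40 = 0.860.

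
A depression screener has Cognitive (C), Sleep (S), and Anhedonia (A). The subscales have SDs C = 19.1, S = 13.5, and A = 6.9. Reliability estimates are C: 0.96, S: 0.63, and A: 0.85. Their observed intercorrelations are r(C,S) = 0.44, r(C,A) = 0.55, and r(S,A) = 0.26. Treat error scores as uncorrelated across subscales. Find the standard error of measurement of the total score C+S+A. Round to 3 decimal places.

Var(total) = 594.67 + 420.315 = 1014.99.
True-score variance = 505.504 + 420.315 = 925.819, so reliability = 0.9122.
Error variance = 1014.99 − 925.819 = 89.1664; SEM = √89.1664 = 9.443.

9.443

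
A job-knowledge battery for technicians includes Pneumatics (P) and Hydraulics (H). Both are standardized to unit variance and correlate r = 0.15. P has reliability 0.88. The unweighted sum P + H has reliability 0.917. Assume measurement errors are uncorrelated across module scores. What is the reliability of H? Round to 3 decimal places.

Var(P+H) = 2 + 2·0.15 = 2.300.
True-score variance = ρ_P + ρ_H + 2·0.15, so 0.917 = (0.88 + ρ_H + 0.30) / 2.300.
ρ_H = 0.917·2.300 − 0.88 − 0.30 = 0.929.

0.929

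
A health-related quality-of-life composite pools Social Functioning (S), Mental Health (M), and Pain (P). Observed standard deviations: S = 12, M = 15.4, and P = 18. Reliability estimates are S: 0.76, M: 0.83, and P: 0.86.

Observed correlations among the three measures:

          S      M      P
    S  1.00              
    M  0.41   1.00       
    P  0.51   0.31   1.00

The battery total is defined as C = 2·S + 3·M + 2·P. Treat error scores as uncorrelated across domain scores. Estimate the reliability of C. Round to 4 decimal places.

0.9000

Var(C) = 2²·12² + 3²·15.4² + 2²·18² + 2·[6·12·15.4·0.41 + 4·12·18·0.51 + 6·15.4·18·0.31] = 4006.44 + 2821.68 = 6828.12.
Because errors are independent across components, Cov(Tᵢ,Tⱼ) = Cov(Xᵢ,Xⱼ); the off-diagonal part of the true-score variance is the same as above.
True-score variance = [2²·12²·0.76 + 3²·15.4²·0.83 + 2²·18²·0.86] + 2821.68 = 3323.91 + 2821.68 = 6145.59.
Reliability = 6145.59 / 6828.12 = 0.9000.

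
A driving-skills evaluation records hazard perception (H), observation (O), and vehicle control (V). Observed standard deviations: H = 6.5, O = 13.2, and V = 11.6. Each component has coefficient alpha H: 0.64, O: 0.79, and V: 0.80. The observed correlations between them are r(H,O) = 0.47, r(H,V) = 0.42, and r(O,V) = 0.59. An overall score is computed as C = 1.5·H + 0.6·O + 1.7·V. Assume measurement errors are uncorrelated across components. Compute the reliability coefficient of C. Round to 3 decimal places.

Var(C) = 1.5²·6.5² + 0.6²·13.2² + 1.7²·11.6² + 2·[0.9·6.5·13.2·0.47 + 2.55·6.5·11.6·0.42 + 1.02·13.2·11.6·0.59] = 546.667 + 418.389 = 965.056.
Under uncorrelated errors the observed covariances equal the true-score covariances, so only the own-variance terms attenuate.
True-score variance = [1.5²·6.5²·0.64 + 0.6²·13.2²·0.79 + 1.7²·11.6²·0.80] + 418.389 = 421.497 + 418.389 = 839.885.
Reliability = 839.885 / 965.056 = 0.870.

0.870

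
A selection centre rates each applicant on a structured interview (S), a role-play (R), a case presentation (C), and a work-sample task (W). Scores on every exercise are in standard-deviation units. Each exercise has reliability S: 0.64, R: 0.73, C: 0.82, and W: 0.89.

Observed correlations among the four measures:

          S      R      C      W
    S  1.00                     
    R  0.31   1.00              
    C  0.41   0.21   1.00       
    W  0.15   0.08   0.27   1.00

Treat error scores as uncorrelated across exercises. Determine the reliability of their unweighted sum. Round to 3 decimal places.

0.866

Var(S+R+C+W) = 4 + 2·[0.31 + 0.41 + 0.15 + 0.21 + 0.08 + 0.27] = 4 + 2.86 = 6.86.
Because errors are independent across components, Cov(Tᵢ,Tⱼ) = Cov(Xᵢ,Xⱼ); the off-diagonal part of the true-score variance is the same as above.
True-score variance = [0.64 + 0.73 + 0.82 + 0.89] + 2.86 = 3.08 + 2.86 = 5.94.
Reliability = 5.94 / 6.86 = 0.866.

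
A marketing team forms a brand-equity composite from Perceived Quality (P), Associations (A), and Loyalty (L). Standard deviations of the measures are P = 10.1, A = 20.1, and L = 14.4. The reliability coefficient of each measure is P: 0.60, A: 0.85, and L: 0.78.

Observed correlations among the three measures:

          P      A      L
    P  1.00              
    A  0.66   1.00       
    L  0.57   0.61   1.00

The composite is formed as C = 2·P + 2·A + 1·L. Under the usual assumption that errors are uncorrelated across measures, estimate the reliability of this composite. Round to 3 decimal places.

Var(C) = 2²·10.1² + 2²·20.1² + 14.4² + 2·[4·10.1·20.1·0.66 + 2·10.1·14.4·0.57 + 2·20.1·14.4·0.61] = 2231.44 + 2109.73 = 4341.17.
Because errors are independent across components, Cov(Tᵢ,Tⱼ) = Cov(Xᵢ,Xⱼ); the off-diagonal part of the true-score variance is the same as above.
True-score variance = [2²·10.1²·0.60 + 2²·20.1²·0.85 + 14.4²·0.78] + 2109.73 = 1780.2 + 2109.73 = 3889.93.
Reliability = 3889.93 / 4341.17 = 0.896.

0.896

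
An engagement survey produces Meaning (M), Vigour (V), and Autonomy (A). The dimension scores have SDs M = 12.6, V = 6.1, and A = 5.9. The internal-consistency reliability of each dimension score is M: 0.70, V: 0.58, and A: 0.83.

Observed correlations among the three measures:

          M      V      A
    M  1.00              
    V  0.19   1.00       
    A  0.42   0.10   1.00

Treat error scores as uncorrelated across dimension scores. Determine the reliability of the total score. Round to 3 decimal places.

Var(M+V+A) = 12.6² + 6.1² + 5.9² + 2·[12.6·6.1·0.19 + 12.6·5.9·0.42 + 6.1·5.9·0.10] = 230.78 + 98.8504 = 329.63.
With uncorrelated errors the cross-covariances are all true-score covariance, so they carry over unchanged; only the diagonal terms shrink to ρᵢσᵢ².
True-score variance = [12.6²·0.70 + 6.1²·0.58 + 5.9²·0.83] + 98.8504 = 161.606 + 98.8504 = 260.457.
Reliability = 260.457 / 329.63 = 0.790.

0.790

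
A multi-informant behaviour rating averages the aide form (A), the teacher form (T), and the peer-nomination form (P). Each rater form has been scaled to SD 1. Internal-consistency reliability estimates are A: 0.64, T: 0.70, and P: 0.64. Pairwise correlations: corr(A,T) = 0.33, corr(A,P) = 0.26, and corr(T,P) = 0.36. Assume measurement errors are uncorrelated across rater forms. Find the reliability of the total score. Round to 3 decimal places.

Var(A+T+P) = 3 + 2·[0.33 + 0.26 + 0.36] = 3 + 1.9 = 4.9.
Because errors are independent across components, Cov(Tᵢ,Tⱼ) = Cov(Xᵢ,Xⱼ); the off-diagonal part of the true-score variance is the same as above.
True-score variance = [0.64 + 0.70 + 0.64] + 1.9 = 1.98 + 1.9 = 3.88.
Reliability = 3.88 / 4.9 = 0.792.

0.792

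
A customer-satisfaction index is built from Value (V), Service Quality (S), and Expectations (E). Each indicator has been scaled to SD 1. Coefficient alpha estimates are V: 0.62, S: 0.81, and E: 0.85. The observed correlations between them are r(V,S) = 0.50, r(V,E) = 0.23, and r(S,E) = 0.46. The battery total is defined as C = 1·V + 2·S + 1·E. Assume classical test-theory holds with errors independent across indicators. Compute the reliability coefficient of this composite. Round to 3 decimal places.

0.875

Var(C) = 1 + 2² + 1 + 2·[2·0.50 + 0.23 + 2·0.46] = 6 + 4.3 = 10.3.
With uncorrelated errors the cross-covariances are all true-score covariance, so they carry over unchanged; only the diagonal terms shrink to ρᵢσᵢ².
True-score variance = [0.62 + 2²·0.81 + 0.85] + 4.3 = 4.71 + 4.3 = 9.01.
Reliability = 9.01 / 10.3 = 0.875.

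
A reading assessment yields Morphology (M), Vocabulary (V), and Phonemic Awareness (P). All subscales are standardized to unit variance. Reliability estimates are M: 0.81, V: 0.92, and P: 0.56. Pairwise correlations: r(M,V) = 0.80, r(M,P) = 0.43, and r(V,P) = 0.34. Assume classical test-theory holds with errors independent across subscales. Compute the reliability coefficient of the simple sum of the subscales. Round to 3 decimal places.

0.884

Var(M+V+P) = 3 + 2·[0.80 + 0.43 + 0.34] = 3 + 3.14 = 6.14.
Under uncorrelated errors the observed covariances equal the true-score covariances, so only the own-variance terms attenuate.
True-score variance = [0.81 + 0.92 + 0.56] + 3.14 = 2.29 + 3.14 = 5.43.
Reliability = 5.43 / 6.14 = 0.884.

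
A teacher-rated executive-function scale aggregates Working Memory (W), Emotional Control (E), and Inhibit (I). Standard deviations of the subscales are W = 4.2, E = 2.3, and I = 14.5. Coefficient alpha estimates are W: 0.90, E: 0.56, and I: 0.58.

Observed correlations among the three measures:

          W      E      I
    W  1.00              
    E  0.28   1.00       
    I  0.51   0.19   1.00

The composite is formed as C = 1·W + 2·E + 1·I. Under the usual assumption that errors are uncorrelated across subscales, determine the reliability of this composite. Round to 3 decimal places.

Var(C) = 4.2² + 2²·2.3² + 14.5² + 2·[2·4.2·2.3·0.28 + 4.2·14.5·0.51 + 2·2.3·14.5·0.19] = 249.05 + 98.2832 = 347.333.
With uncorrelated errors the cross-covariances are all true-score covariance, so they carry over unchanged; only the diagonal terms shrink to ρᵢσᵢ².
True-score variance = [4.2²·0.90 + 2²·2.3²·0.56 + 14.5²·0.58] + 98.2832 = 149.671 + 98.2832 = 247.954.
Reliability = 247.954 / 347.333 = 0.714.

0.714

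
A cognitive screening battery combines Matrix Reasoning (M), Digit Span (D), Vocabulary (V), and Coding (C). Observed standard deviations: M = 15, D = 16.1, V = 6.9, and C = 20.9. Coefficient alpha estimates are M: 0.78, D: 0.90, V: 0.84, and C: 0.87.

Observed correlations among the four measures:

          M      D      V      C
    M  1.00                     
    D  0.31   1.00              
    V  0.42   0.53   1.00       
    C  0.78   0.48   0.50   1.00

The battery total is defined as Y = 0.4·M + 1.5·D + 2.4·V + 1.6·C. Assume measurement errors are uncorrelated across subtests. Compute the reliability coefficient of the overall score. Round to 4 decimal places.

0.9399

Var(Y) = 0.4²·15² + 1.5²·16.1² + 2.4²·6.9² + 1.6²·20.9² + 2·[0.6·15·16.1·0.31 + 0.96·15·6.9·0.42 + 0.64·15·20.9·0.78 + 3.6·16.1·6.9·0.53 + 2.4·16.1·20.9·0.48 + 3.84·6.9·20.9·0.50] = 2011.69 + 2239.26 = 4250.95.
With uncorrelated errors the cross-covariances are all true-score covariance, so they carry over unchanged; only the diagonal terms shrink to ρᵢσᵢ².
True-score variance = [0.4²·15²·0.78 + 1.5²·16.1²·0.90 + 2.4²·6.9²·0.84 + 1.6²·20.9²·0.87] + 2239.26 = 1756.2 + 2239.26 = 3995.46.
Reliability = 3995.46 / 4250.95 = 0.9399.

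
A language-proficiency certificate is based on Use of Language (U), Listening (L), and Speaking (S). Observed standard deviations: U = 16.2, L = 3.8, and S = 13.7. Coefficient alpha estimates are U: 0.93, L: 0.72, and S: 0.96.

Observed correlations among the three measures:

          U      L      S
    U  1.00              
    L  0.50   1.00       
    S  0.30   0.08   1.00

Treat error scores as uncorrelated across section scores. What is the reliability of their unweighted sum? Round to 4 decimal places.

0.9552

Var(U+L+S) = 16.2² + 3.8² + 13.7² + 2·[16.2·3.8·0.50 + 16.2·13.7·0.30 + 3.8·13.7·0.08] = 464.57 + 203.054 = 667.624.
Because errors are independent across components, Cov(Tᵢ,Tⱼ) = Cov(Xᵢ,Xⱼ); the off-diagonal part of the true-score variance is the same as above.
True-score variance = [16.2²·0.93 + 3.8²·0.72 + 13.7²·0.96] + 203.054 = 434.648 + 203.054 = 637.702.
Reliability = 637.702 / 667.624 = 0.9552.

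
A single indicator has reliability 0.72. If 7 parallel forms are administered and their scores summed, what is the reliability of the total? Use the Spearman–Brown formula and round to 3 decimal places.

ρ_k = kρ / (1 + (k−1)ρ) = 7·0.72 / (1 + 6·0.72) = 5.040 / 5.320 = 0.947.

0.947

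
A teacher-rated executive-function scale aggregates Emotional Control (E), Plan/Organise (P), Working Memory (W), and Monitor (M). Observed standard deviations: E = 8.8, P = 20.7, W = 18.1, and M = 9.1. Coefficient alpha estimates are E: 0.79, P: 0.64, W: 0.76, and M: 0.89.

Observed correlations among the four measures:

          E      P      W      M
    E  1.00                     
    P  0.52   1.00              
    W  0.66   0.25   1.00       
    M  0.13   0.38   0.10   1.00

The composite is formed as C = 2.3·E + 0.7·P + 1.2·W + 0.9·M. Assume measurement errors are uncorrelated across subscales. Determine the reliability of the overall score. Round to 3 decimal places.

Var(C) = 2.3²·8.8² + 0.7²·20.7² + 1.2²·18.1² + 0.9²·9.1² + 2·[1.61·8.8·20.7·0.52 + 2.76·8.8·18.1·0.66 + 2.07·8.8·9.1·0.13 + 0.84·20.7·18.1·0.25 + 0.63·20.7·9.1·0.38 + 1.08·18.1·9.1·0.10] = 1158.45 + 1211.53 = 2369.98.
Because errors are independent across components, Cov(Tᵢ,Tⱼ) = Cov(Xᵢ,Xⱼ); the off-diagonal part of the true-score variance is the same as above.
True-score variance = [2.3²·8.8²·0.79 + 0.7²·20.7²·0.64 + 1.2²·18.1²·0.76 + 0.9²·9.1²·0.89] + 1211.53 = 876.238 + 1211.53 = 2087.77.
Reliability = 2087.77 / 2369.98 = 0.881.

0.881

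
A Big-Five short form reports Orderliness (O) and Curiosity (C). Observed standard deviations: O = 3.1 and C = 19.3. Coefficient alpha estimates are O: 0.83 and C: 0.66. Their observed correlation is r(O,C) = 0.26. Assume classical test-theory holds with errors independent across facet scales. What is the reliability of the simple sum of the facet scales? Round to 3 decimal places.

0.690

Var(O+C) = 3.1² + 19.3² + 2·[3.1·19.3·0.26] = 382.1 + 31.1116 = 413.212.
Because errors are independent across components, Cov(Tᵢ,Tⱼ) = Cov(Xᵢ,Xⱼ); the off-diagonal part of the true-score variance is the same as above.
True-score variance = [3.1²·0.83 + 19.3²·0.66] + 31.1116 = 253.82 + 31.1116 = 284.931.
Reliability = 284.931 / 413.212 = 0.690.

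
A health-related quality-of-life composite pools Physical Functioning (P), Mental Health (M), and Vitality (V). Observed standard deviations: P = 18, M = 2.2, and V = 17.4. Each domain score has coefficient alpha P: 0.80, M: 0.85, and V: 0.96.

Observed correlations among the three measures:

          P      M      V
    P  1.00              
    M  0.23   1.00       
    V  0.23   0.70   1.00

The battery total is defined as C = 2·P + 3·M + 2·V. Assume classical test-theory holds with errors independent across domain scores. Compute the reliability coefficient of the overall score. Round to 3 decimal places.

0.912

Var(C) = 2²·18² + 3²·2.2² + 2²·17.4² + 2·[6·18·2.2·0.23 + 4·18·17.4·0.23 + 6·2.2·17.4·0.70] = 2550.6 + 1007.14 = 3557.74.
Because errors are independent across components, Cov(Tᵢ,Tⱼ) = Cov(Xᵢ,Xⱼ); the off-diagonal part of the true-score variance is the same as above.
True-score variance = [2²·18²·0.80 + 3²·2.2²·0.85 + 2²·17.4²·0.96] + 1007.14 = 2236.42 + 1007.14 = 3243.56.
Reliability = 3243.56 / 3557.74 = 0.912.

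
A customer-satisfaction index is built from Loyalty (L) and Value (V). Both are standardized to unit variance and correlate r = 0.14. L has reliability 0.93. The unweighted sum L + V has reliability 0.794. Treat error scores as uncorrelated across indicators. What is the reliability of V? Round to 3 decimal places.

0.600

Var(L+V) = 2 + 2·0.14 = 2.280.
True-score variance = ρ_L + ρ_V + 2·0.14, so 0.794 = (0.93 + ρ_V + 0.28) / 2.280.
ρ_V = 0.794·2.280 − 0.93 − 0.28 = 0.600.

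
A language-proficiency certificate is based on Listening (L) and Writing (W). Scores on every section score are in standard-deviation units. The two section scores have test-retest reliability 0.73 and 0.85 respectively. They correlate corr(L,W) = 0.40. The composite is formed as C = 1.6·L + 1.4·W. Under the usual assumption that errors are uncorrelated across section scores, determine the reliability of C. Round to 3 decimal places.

0.844

Var(C) = 1.6² + 1.4² + 2·[2.24·0.40] = 4.52 + 1.792 = 6.312.
Because errors are independent across components, Cov(Tᵢ,Tⱼ) = Cov(Xᵢ,Xⱼ); the off-diagonal part of the true-score variance is the same as above.
True-score variance = [1.6²·0.73 + 1.4²·0.85] + 1.792 = 3.5348 + 1.792 = 5.3268.
Reliability = 5.3268 / 6.312 = 0.844.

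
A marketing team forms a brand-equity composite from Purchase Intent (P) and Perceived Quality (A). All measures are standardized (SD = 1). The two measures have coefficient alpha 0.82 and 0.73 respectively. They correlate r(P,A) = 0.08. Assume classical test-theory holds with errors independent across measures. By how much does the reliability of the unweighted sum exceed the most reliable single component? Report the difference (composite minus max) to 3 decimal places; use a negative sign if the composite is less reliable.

Var(sum) = 2 + 0.16 = 2.16; true-score variance = 1.55 + 0.16 = 1.71; composite reliability = 0.7917.
Max component reliability = 0.8200.
Difference = 0.7917 − 0.8200 = -0.028.

-0.028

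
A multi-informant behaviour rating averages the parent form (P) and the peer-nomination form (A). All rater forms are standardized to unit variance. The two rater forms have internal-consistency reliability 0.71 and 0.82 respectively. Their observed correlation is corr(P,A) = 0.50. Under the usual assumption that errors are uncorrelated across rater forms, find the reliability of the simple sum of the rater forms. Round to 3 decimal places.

Var(P+A) = 2 + 2·[0.50] = 2 + 1 = 3.
Under uncorrelated errors the observed covariances equal the true-score covariances, so only the own-variance terms attenuate.
True-score variance = [0.71 + 0.82] + 1 = 1.53 + 1 = 2.53.
Reliability = 2.53 / 3 = 0.843.

0.843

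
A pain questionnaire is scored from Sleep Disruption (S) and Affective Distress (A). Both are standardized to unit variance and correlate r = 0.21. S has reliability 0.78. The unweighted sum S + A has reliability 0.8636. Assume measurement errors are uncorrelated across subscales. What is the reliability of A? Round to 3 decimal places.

0.890

Var(S+A) = 2 + 2·0.21 = 2.420.
True-score variance = ρ_S + ρ_A + 2·0.21, so 0.8636 = (0.78 + ρ_A + 0.42) / 2.420.
ρ_A = 0.8636·2.420 − 0.78 − 0.42 = 0.890.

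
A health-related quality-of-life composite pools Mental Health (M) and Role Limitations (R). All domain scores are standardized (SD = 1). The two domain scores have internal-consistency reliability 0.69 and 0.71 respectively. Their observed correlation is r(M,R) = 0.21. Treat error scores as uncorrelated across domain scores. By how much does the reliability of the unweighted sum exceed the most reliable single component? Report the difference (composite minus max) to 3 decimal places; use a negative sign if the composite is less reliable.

0.042

Var(sum) = 2 + 0.42 = 2.42; true-score variance = 1.4 + 0.42 = 1.82; composite reliability = 0.7521.
Max component reliability = 0.7100.
Difference = 0.7521 − 0.7100 = 0.042.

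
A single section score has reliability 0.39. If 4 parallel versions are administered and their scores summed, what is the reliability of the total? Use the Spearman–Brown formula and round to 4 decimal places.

0.7189

ρ_k = kρ / (1 + (k−1)ρ) = 4·0.39 / (1 + 3·0.39) = 1.560 / 2.170 = 0.7189.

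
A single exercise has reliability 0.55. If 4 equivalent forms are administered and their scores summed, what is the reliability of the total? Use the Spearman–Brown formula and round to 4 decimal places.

0.8302

ρ_k = kρ / (1 + (k−1)ρ) = 4·0.55 / (1 + 3·0.55) = 2.200 / 2.650 = 0.8302.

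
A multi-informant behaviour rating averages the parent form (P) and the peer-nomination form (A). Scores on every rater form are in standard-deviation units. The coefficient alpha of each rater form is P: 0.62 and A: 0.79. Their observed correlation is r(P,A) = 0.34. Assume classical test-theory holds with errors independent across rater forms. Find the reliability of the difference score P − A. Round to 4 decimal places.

Var(P−A) = 1 + 1 − 2·0.34 = 2 − 0.68 = 1.32.
Because errors are independent across components, Cov(Tᵢ,Tⱼ) = Cov(Xᵢ,Xⱼ); the off-diagonal part of the true-score variance is the same as above.
True-score variance = [0.62 + 0.79] − 0.68 = 1.41 − 0.68 = 0.73.
Reliability = 0.73 / 1.32 = 0.5530.

0.5530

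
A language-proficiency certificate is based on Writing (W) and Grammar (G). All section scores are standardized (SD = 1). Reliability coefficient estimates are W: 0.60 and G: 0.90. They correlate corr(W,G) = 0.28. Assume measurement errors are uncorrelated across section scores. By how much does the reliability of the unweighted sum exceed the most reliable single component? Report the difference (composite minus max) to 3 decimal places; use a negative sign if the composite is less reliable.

-0.095

Var(sum) = 2 + 0.56 = 2.56; true-score variance = 1.5 + 0.56 = 2.06; composite reliability = 0.8047.
Max component reliability = 0.9000.
Difference = 0.8047 − 0.9000 = -0.095.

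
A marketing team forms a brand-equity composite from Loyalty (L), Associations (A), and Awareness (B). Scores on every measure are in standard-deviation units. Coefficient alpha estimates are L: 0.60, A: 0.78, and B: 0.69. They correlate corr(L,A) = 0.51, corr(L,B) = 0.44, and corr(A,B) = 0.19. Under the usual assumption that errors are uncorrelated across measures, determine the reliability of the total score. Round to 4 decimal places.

0.8239

Var(L+A+B) = 3 + 2·[0.51 + 0.44 + 0.19] = 3 + 2.28 = 5.28.
With uncorrelated errors the cross-covariances are all true-score covariance, so they carry over unchanged; only the diagonal terms shrink to ρᵢσᵢ².
True-score variance = [0.60 + 0.78 + 0.69] + 2.28 = 2.07 + 2.28 = 4.35.
Reliability = 4.35 / 5.28 = 0.8239.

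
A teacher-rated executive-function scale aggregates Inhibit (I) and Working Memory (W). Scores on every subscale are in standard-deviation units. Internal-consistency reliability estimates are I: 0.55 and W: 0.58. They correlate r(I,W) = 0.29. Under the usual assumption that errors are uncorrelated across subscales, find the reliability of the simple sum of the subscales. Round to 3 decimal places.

Var(I+W) = 2 + 2·[0.29] = 2 + 0.58 = 2.58.
Because errors are independent across components, Cov(Tᵢ,Tⱼ) = Cov(Xᵢ,Xⱼ); the off-diagonal part of the true-score variance is the same as above.
True-score variance = [0.55 + 0.58] + 0.58 = 1.13 + 0.58 = 1.71.
Reliability = 1.71 / 2.58 = 0.663.

0.663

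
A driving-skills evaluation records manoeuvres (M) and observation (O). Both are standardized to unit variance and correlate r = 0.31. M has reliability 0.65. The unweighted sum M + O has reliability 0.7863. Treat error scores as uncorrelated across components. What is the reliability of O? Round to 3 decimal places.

Var(M+O) = 2 + 2·0.31 = 2.620.
True-score variance = ρ_M + ρ_O + 2·0.31, so 0.7863 = (0.65 + ρ_O + 0.62) / 2.620.
ρ_O = 0.7863·2.620 − 0.65 − 0.62 = 0.790.

0.790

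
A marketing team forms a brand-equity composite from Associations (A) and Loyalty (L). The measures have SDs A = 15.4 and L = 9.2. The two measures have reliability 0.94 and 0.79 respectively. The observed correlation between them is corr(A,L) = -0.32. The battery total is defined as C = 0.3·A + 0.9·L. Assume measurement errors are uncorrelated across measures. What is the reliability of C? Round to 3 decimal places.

Var(C) = 0.3²·15.4² + 0.9²·9.2² + 2·[0.27·15.4·9.2·(-0.32)] = 89.9028 − 24.4823 = 65.4205.
Under uncorrelated errors the observed covariances equal the true-score covariances, so only the own-variance terms attenuate.
True-score variance = [0.3²·15.4²·0.94 + 0.9²·9.2²·0.79] − 24.4823 = 74.2249 − 24.4823 = 49.7426.
Reliability = 49.7426 / 65.4205 = 0.760.

0.760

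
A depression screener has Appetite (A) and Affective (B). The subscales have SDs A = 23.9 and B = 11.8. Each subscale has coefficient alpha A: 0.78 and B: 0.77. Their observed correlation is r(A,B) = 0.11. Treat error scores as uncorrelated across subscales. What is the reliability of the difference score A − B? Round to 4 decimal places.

Var(A−B) = 23.9² + 11.8² − 2·23.9·11.8·0.11 = 710.45 − 62.0444 = 648.406.
Because errors are independent across components, Cov(Tᵢ,Tⱼ) = Cov(Xᵢ,Xⱼ); the off-diagonal part of the true-score variance is the same as above.
True-score variance = [23.9²·0.78 + 11.8²·0.77] − 62.0444 = 552.759 − 62.0444 = 490.714.
Reliability = 490.714 / 648.406 = 0.7568.

0.7568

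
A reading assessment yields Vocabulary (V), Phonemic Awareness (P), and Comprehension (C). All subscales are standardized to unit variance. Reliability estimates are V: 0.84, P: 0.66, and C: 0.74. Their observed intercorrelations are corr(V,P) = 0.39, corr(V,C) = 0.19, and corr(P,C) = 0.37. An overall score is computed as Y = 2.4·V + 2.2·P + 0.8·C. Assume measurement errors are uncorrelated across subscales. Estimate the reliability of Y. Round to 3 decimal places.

Var(Y) = 2.4² + 2.2² + 0.8² + 2·[5.28·0.39 + 1.92·0.19 + 1.76·0.37] = 11.24 + 6.1504 = 17.3904.
Under uncorrelated errors the observed covariances equal the true-score covariances, so only the own-variance terms attenuate.
True-score variance = [2.4²·0.84 + 2.2²·0.66 + 0.8²·0.74] + 6.1504 = 8.5064 + 6.1504 = 14.6568.
Reliability = 14.6568 / 17.3904 = 0.843.

0.843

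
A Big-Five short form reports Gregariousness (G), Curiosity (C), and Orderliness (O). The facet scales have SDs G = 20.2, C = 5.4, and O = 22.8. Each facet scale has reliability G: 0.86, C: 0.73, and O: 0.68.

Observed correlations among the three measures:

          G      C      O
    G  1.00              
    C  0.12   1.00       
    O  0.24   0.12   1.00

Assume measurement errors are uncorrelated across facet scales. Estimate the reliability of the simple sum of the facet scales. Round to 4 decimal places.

0.8125

Var(G+C+O) = 20.2² + 5.4² + 22.8² + 2·[20.2·5.4·0.12 + 20.2·22.8·0.24 + 5.4·22.8·0.12] = 957.04 + 276.797 = 1233.84.
Under uncorrelated errors the observed covariances equal the true-score covariances, so only the own-variance terms attenuate.
True-score variance = [20.2²·0.86 + 5.4²·0.73 + 22.8²·0.68] + 276.797 = 725.692 + 276.797 = 1002.49.
Reliability = 1002.49 / 1233.84 = 0.8125.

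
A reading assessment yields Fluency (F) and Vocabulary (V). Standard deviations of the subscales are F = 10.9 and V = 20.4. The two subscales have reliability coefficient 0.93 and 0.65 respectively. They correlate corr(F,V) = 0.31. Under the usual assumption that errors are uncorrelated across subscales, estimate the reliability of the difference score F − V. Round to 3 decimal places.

Var(F−V) = 10.9² + 20.4² − 2·10.9·20.4·0.31 = 534.97 − 137.863 = 397.107.
Under uncorrelated errors the observed covariances equal the true-score covariances, so only the own-variance terms attenuate.
True-score variance = [10.9²·0.93 + 20.4²·0.65] − 137.863 = 380.997 − 137.863 = 243.134.
Reliability = 243.134 / 397.107 = 0.612.

0.612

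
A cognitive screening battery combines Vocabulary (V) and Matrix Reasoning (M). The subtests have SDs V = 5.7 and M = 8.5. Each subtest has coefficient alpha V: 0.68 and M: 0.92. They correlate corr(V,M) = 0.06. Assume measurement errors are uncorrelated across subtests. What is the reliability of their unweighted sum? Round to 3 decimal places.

Var(V+M) = 5.7² + 8.5² + 2·[5.7·8.5·0.06] = 104.74 + 5.814 = 110.554.
Under uncorrelated errors the observed covariances equal the true-score covariances, so only the own-variance terms attenuate.
True-score variance = [5.7²·0.68 + 8.5²·0.92] + 5.814 = 88.5632 + 5.814 = 94.3772.
Reliability = 94.3772 / 110.554 = 0.854.

0.854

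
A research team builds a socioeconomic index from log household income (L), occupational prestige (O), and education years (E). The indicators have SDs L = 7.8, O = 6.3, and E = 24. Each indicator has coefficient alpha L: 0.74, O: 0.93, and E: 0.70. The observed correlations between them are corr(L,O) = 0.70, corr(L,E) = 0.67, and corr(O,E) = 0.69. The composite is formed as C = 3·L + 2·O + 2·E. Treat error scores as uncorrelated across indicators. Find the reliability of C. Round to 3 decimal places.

0.853

Var(C) = 3²·7.8² + 2²·6.3² + 2²·24² + 2·[6·7.8·6.3·0.70 + 6·7.8·24·0.67 + 4·6.3·24·0.69] = 3010.32 + 2752.49 = 5762.81.
Because errors are independent across components, Cov(Tᵢ,Tⱼ) = Cov(Xᵢ,Xⱼ); the off-diagonal part of the true-score variance is the same as above.
True-score variance = [3²·7.8²·0.74 + 2²·6.3²·0.93 + 2²·24²·0.70] + 2752.49 = 2165.64 + 2752.49 = 4918.13.
Reliability = 4918.13 / 5762.81 = 0.853.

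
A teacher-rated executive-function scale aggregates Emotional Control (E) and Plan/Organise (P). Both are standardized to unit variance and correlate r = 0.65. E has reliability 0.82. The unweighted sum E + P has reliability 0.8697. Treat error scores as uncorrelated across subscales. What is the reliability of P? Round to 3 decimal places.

0.750

Var(E+P) = 2 + 2·0.65 = 3.300.
True-score variance = ρ_E + ρ_P + 2·0.65, so 0.8697 = (0.82 + ρ_P + 1.30) / 3.300.
ρ_P = 0.8697·3.300 − 0.82 − 1.30 = 0.750.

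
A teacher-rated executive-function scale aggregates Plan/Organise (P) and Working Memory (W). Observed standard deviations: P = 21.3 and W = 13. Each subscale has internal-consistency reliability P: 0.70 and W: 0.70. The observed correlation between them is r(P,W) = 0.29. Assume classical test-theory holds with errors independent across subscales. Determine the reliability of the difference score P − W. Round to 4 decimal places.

Var(P−W) = 21.3² + 13² − 2·21.3·13·0.29 = 622.69 − 160.602 = 462.088.
Because errors are independent across components, Cov(Tᵢ,Tⱼ) = Cov(Xᵢ,Xⱼ); the off-diagonal part of the true-score variance is the same as above.
True-score variance = [21.3²·0.70 + 13²·0.70] − 160.602 = 435.883 − 160.602 = 275.281.
Reliability = 275.281 / 462.088 = 0.5957.

0.5957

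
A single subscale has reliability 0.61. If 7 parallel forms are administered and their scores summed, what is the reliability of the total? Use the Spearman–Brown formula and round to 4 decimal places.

0.9163

ρ_k = kρ / (1 + (k−1)ρ) = 7·0.61 / (1 + 6·0.61) = 4.270 / 4.660 = 0.9163.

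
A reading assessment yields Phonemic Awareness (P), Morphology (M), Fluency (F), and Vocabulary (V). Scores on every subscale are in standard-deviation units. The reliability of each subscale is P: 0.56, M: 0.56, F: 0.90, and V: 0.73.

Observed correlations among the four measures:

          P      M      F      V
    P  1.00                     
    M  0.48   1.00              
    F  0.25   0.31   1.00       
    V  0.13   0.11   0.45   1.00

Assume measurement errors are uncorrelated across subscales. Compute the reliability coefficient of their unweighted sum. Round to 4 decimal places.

Var(P+M+F+V) = 4 + 2·[0.48 + 0.25 + 0.13 + 0.31 + 0.11 + 0.45] = 4 + 3.46 = 7.46.
With uncorrelated errors the cross-covariances are all true-score covariance, so they carry over unchanged; only the diagonal terms shrink to ρᵢσᵢ².
True-score variance = [0.56 + 0.56 + 0.90 + 0.73] + 3.46 = 2.75 + 3.46 = 6.21.
Reliability = 6.21 / 7.46 = 0.8324.

0.8324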